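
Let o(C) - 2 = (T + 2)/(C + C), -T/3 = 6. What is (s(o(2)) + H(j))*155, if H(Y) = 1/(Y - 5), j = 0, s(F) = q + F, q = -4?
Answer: -961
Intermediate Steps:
T = -18 (T = -3*6 = -18)
o(C) = 2 - 8/C (o(C) = 2 + (-18 + 2)/(C + C) = 2 - 16*1/(2*C) = 2 - 8/C)
s(F) = -4 + F
H(Y) = 1/(-5 + Y)
(s(o(2)) + H(j))*155 = ((-4 + (2 - 8/2)) + 1/(-5 + 0))*155 = ((-4 + (2 - 8*½)) + 1/(-5))*155 = ((-4 + (2 - 4)) - ⅕)*155 = ((-4 - 2) - ⅕)*155 = (-6 - ⅕)*155 = -31/5*155 = -961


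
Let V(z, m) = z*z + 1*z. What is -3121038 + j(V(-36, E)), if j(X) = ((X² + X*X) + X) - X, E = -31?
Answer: 54162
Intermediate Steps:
V(z, m) = z + z² (V(z, m) = z² + z = z + z²)
j(X) = 2*X² (j(X) = ((X² + X²) + X) - X = (2*X² + X) - X = (X + 2*X²) - X = 2*X²)
-3121038 + j(V(-36, E)) = -3121038 + 2*(-36*(1 - 36))² = -3121038 + 2*(-36*(-35))² = -3121038 + 2*1260² = -3121038 + 2*1587600 = -3121038 + 3175200 = 54162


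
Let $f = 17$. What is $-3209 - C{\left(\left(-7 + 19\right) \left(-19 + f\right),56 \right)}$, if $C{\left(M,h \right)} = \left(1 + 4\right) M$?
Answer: $-3089$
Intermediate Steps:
$C{\left(M,h \right)} = 5 M$
$-3209 - C{\left(\left(-7 + 19\right) \left(-19 + f\right),56 \right)} = -3209 - 5 \left(-7 + 19\right) \left(-19 + 17\right) = -3209 - 5 \cdot 12 \left(-2\right) = -3209 - 5 \left(-24\right) = -3209 - -120 = -3209 + 120 = -3089$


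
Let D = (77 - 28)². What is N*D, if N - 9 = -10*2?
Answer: -26411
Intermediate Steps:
D = 2401 (D = 49² = 2401)
N = -11 (N = 9 - 10*2 = 9 - 20 = -11)
N*D = -11*2401 = -26411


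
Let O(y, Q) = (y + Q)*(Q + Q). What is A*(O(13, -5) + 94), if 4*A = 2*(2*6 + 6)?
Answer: 126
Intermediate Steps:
O(y, Q) = 2*Q*(Q + y) (O(y, Q) = (Q + y)*(2*Q) = 2*Q*(Q + y))
A = 9 (A = (2*(2*6 + 6))/4 = (2*(12 + 6))/4 = (2*18)/4 = (1/4)*36 = 9)
A*(O(13, -5) + 94) = 9*(2*(-5)*(-5 + 13) + 94) = 9*(2*(-5)*8 + 94) = 9*(-80 + 94) = 9*14 = 126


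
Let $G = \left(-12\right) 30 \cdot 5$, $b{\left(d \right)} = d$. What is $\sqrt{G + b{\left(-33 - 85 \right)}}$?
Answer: $i \sqrt{1918} \approx 43.795 i$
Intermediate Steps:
$G = -1800$ ($G = \left(-360\right) 5 = -1800$)
$\sqrt{G + b{\left(-33 - 85 \right)}} = \sqrt{-1800 - 118} = \sqrt{-1918} = i \sqrt{1918}$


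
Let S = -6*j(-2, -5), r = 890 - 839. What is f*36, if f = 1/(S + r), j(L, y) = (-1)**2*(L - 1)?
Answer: 12/23 ≈ 0.52174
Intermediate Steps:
j(L, y) = -1 + L (j(L, y) = 1*(-1 + L) = -1 + L)
r = 51
S = 18 (S = -6*(-1 - 2) = -6*(-3) = 18)
f = 1/69 (f = 1/(18 + 51) = 1/69 ≈ 0.014493)
f*36 = (1/69)*36 = 12/23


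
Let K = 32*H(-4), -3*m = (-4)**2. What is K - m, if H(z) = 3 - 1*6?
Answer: -272/3 ≈ -90.667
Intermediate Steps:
H(z) = -3 (H(z) = 3 - 6 = -3)
m = -16/3 (m = -1/3*(-4)**2 = -1/3*16 = -16/3 ≈ -5.3333)
K = -96 (K = 32*(-3) = -96)
K - m = -96 - 1*(-16/3) = -96 + 16/3 = -272/3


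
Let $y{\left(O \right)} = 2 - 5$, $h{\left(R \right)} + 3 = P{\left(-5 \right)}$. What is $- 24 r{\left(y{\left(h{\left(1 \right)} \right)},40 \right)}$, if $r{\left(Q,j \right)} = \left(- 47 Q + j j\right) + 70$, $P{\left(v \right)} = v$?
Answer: $-43464$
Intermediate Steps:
$h{\left(R \right)} = -8$ ($h{\left(R \right)} = -3 - 5 = -8$)
$y{\left(O \right)} = -3$ ($y{\left(O \right)} = 2 - 5 = -3$)
$r{\left(Q,j \right)} = 70 + j^{2} - 47 Q$ ($r{\left(Q,j \right)} = \left(- 47 Q + j^{2}\right) + 70 = \left(j^{2} - 47 Q\right) + 70 = 70 + j^{2} - 47 Q$)
$- 24 r{\left(y{\left(h{\left(1 \right)} \right)},40 \right)} = - 24 \left(70 + 40^{2} - -141\right) = - 24 \left(70 + 1600 + 141\right) = \left(-24\right) 1811 = -43464$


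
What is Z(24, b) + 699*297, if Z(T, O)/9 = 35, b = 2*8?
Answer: 207918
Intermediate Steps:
b = 16
Z(T, O) = 315 (Z(T, O) = 9*35 = 315)
Z(24, b) + 699*297 = 315 + 699*297 = 315 + 207603 = 207918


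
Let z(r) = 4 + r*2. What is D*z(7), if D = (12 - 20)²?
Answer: 1152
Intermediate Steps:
z(r) = 4 + 2*r
D = 64 (D = (-8)² = 64)
D*z(7) = 64*(4 + 2*7) = 64*(4 + 14) = 64*18 = 1152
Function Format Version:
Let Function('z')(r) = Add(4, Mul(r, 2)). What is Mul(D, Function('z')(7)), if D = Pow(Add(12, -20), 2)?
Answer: 1152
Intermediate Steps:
Function('z')(r) = Add(4, Mul(2, r))
D = 64 (D = Pow(-8, 2) = 64)
Mul(D, Function('z')(7)) = Mul(64, Add(4, Mul(2, 7))) = Mul(64, Add(4, 14)) = Mul(64, 18) = 1152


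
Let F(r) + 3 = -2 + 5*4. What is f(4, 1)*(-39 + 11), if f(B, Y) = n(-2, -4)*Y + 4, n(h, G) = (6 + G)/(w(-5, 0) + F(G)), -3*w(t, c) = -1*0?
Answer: -1736/15 ≈ -115.73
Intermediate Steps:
F(r) = 15 (F(r) = -3 + (-2 + 5*4) = -3 + (-2 + 20) = -3 + 18 = 15)
w(t, c) = 0 (w(t, c) = -(-1)*0/3 = -1/3*0 = 0)
n(h, G) = 2/5 + G/15 (n(h, G) = (6 + G)/(0 + 15) = (6 + G)/15 = (6 + G)*(1/15) = 2/5 + G/15)
f(B, Y) = 4 + 2*Y/15 (f(B, Y) = (2/5 + (1/15)*(-4))*Y + 4 = (2/5 - 4/15)*Y + 4 = 2*Y/15 + 4 = 4 + 2*Y/15)
f(4, 1)*(-39 + 11) = (4 + (2/15)*1)*(-39 + 11) = (4 + 2/15)*(-28) = (62/15)*(-28) = -1736/15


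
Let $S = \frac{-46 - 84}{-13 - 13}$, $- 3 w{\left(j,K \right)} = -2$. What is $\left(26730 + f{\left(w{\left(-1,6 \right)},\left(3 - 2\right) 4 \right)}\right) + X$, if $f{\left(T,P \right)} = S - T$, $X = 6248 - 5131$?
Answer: $\frac{83554}{3} \approx 27851.0$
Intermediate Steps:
$w{\left(j,K \right)} = \frac{2}{3}$ ($w{\left(j,K \right)} = \left(- \frac{1}{3}\right) \left(-2\right) = \frac{2}{3}$)
$S = 5$ ($S = - \frac{130}{-26} = \left(-130\right) \left(- \frac{1}{26}\right) = 5$)
$X = 1117$ ($X = 6248 - 5131 = 1117$)
$f{\left(T,P \right)} = 5 - T$
$\left(26730 + f{\left(w{\left(-1,6 \right)},\left(3 - 2\right) 4 \right)}\right) + X = \left(26730 + \left(5 - \frac{2}{3}\right)\right) + 1117 = \left(26730 + \frac{13}{3}\right) + 1117 = \frac{80203}{3} + 1117 = \frac{83554}{3}$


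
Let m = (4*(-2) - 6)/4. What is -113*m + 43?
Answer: 877/2 ≈ 438.50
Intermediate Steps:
m = -7/2 (m = (-8 - 6)*(1/4) = -14*1/4 = -7/2 ≈ -3.5000)
-113*m + 43 = -113*(-7/2) + 43 = 791/2 + 43 = 877/2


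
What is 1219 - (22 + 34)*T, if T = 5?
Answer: 939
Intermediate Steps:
1219 - (22 + 34)*T = 1219 - (22 + 34)*5 = 1219 - 56*5 = 1219 - 1*280 = 1219 - 280 = 939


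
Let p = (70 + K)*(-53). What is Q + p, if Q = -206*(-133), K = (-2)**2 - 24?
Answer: 24748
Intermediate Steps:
K = -20 (K = 4 - 24 = -20)
Q = 27398
p = -2650 (p = (70 - 20)*(-53) = 50*(-53) = -2650)
Q + p = 27398 - 2650 = 24748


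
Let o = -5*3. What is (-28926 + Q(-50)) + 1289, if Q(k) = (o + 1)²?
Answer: -27441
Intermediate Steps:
o = -15
Q(k) = 196 (Q(k) = (-15 + 1)² = (-14)² = 196)
(-28926 + Q(-50)) + 1289 = (-28926 + 196) + 1289 = -28730 + 1289 = -27441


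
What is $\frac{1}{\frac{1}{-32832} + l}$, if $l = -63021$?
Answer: $- \frac{32832}{2069105473} \approx -1.5868 \cdot 10^{-5}$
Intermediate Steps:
$\frac{1}{\frac{1}{-32832} + l} = \frac{1}{\frac{1}{-32832} - 63021} = \frac{1}{- \frac{1}{32832} - 63021} = \frac{1}{- \frac{2069105473}{32832}} = - \frac{32832}{2069105473}$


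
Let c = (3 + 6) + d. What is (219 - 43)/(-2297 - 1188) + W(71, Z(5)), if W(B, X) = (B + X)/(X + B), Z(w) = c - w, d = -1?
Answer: 3309/3485 ≈ 0.94950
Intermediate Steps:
c = 8 (c = (3 + 6) - 1 = 9 - 1 = 8)
Z(w) = 8 - w
W(B, X) = 1 (W(B, X) = (B + X)/(B + X) = 1)
(219 - 43)/(-2297 - 1188) + W(71, Z(5)) = (219 - 43)/(-2297 - 1188) + 1 = 176/(-3485) + 1 = 176*(-1/3485) + 1 = -176/3485 + 1 = 3309/3485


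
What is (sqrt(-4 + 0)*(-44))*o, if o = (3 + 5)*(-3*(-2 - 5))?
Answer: -14784*I ≈ -14784.0*I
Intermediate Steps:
o = 168 (o = 8*(-3*(-7)) = 8*21 = 168)
(sqrt(-4 + 0)*(-44))*o = (sqrt(-4 + 0)*(-44))*168 = (sqrt(-4)*(-44))*168 = ((2*I)*(-44))*168 = -88*I*168 = -14784*I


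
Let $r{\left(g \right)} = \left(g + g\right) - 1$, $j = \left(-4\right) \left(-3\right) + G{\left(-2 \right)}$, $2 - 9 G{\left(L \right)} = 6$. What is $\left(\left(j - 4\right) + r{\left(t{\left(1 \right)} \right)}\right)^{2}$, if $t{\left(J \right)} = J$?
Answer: $\frac{5929}{81} \approx 73.198$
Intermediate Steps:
$G{\left(L \right)} = - \frac{4}{9}$ ($G{\left(L \right)} = \frac{2}{9} - \frac{2}{3} = - \frac{4}{9}$)
$j = \frac{104}{9}$ ($j = \left(-4\right) \left(-3\right) - \frac{4}{9} = 12 - \frac{4}{9} = \frac{104}{9} \approx 11.556$)
$r{\left(g \right)} = -1 + 2 g$ ($r{\left(g \right)} = 2 g - 1 = -1 + 2 g$)
$\left(\left(j - 4\right) + r{\left(t{\left(1 \right)} \right)}\right)^{2} = \left(\left(\frac{104}{9} - 4\right) + \left(-1 + 2 \cdot 1\right)\right)^{2} = \left(\left(\frac{104}{9} - 4\right) + \left(-1 + 2\right)\right)^{2} = \left(\frac{68}{9} + 1\right)^{2} = \left(\frac{77}{9}\right)^{2} = \frac{5929}{81}$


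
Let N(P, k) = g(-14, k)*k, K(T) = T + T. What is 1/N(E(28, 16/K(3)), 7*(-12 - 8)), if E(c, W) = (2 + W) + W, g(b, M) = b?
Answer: 1/1960 ≈ 0.00051020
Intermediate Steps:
K(T) = 2*T
E(c, W) = 2 + 2*W
N(P, k) = -14*k
1/N(E(28, 16/K(3)), 7*(-12 - 8)) = 1/(-98*(-12 - 8)) = 1/(-98*(-20)) = 1/(-14*(-140)) = 1/1960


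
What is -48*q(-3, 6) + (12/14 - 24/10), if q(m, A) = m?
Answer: 4986/35 ≈ 142.46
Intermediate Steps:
-48*q(-3, 6) + (12/14 - 24/10) = -48*(-3) + (12/14 - 24/10) = 144 + (12*(1/14) - 24*⅒) = 144 + (6/7 - 12/5) = 144 - 54/35 = 4986/35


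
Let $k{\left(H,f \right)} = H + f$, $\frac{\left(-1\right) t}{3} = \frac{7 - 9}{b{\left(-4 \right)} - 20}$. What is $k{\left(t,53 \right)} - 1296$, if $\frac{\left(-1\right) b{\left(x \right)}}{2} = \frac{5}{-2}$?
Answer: $- \frac{6217}{5} \approx -1243.4$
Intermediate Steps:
$b{\left(x \right)} = 5$ ($b{\left(x \right)} = - 2 \frac{5}{-2} = - 2 \cdot 5 \left(- \frac{1}{2}\right) = \left(-2\right) \left(- \frac{5}{2}\right) = 5$)
$t = - \frac{2}{5}$ ($t = - 3 \frac{7 - 9}{5 - 20} = - 3 \left(- \frac{2}{-15}\right) = - 3 \left(\left(-2\right) \left(- \frac{1}{15}\right)\right) = \left(-3\right) \frac{2}{15} = - \frac{2}{5} \approx -0.4$)
$k{\left(t,53 \right)} - 1296 = \left(- \frac{2}{5} + 53\right) - 1296 = \frac{263}{5} - 1296 = - \frac{6217}{5}$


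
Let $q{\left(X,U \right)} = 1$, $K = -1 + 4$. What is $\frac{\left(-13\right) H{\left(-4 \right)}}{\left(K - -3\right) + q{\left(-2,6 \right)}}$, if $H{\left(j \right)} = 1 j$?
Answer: $\frac{52}{7} \approx 7.4286$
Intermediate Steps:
$K = 3$
$H{\left(j \right)} = j$
$\frac{\left(-13\right) H{\left(-4 \right)}}{\left(K - -3\right) + q{\left(-2,6 \right)}} = \frac{\left(-13\right) \left(-4\right)}{\left(3 - -3\right) + 1} = \frac{52}{\left(3 + 3\right) + 1} = \frac{52}{6 + 1} = \frac{52}{7}$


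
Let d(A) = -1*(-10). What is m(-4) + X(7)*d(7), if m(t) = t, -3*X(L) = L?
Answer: -82/3 ≈ -27.333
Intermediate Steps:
X(L) = -L/3
d(A) = 10
m(-4) + X(7)*d(7) = -4 - 1/3*7*10 = -4 - 7/3*10 = -4 - 70/3 = -82/3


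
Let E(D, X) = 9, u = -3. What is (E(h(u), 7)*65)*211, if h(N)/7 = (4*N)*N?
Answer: 123435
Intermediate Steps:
h(N) = 28*N**2 (h(N) = 7*((4*N)*N) = 7*(4*N**2) = 28*N**2)
(E(h(u), 7)*65)*211 = (9*65)*211 = 585*211 = 123435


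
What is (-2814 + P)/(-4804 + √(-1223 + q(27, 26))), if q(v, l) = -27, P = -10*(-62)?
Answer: 5269988/11539833 + 27425*I*√2/11539833 ≈ 0.45668 + 0.0033609*I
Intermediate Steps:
P = 620
(-2814 + P)/(-4804 + √(-1223 + q(27, 26))) = (-2814 + 620)/(-4804 + √(-1223 - 27)) = -2194/(-4804 + √(-1250)) = -2194/(-4804 + 25*I*√2)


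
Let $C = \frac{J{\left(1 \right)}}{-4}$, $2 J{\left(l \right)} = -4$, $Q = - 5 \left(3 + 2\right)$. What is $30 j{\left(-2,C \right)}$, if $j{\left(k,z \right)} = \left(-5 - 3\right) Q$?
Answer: $6000$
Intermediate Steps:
$Q = -25$ ($Q = \left(-5\right) 5 = -25$)
$J{\left(l \right)} = -2$ ($J{\left(l \right)} = \frac{1}{2} \left(-4\right) = -2$)
$C = \frac{1}{2}$ ($C = - \frac{2}{-4} = \left(-2\right) \left(- \frac{1}{4}\right) = \frac{1}{2} \approx 0.5$)
$j{\left(k,z \right)} = 200$ ($j{\left(k,z \right)} = \left(-5 - 3\right) \left(-25\right) = \left(-8\right) \left(-25\right) = 200$)
$30 j{\left(-2,C \right)} = 30 \cdot 200 = 6000$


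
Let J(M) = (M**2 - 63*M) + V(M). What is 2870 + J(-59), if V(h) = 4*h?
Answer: 9832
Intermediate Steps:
J(M) = M**2 - 59*M (J(M) = (M**2 - 63*M) + 4*M = M**2 - 59*M)
2870 + J(-59) = 2870 - 59*(-59 - 59) = 2870 - 59*(-118) = 2870 + 6962 = 9832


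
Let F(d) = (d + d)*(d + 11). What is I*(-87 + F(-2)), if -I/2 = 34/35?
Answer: 8364/35 ≈ 238.97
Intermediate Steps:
I = -68/35 ≈ -1.9429
F(d) = 2*d*(11 + d) (F(d) = (2*d)*(11 + d) = 2*d*(11 + d))
I*(-87 + F(-2)) = -68*(-87 + 2*(-2)*(11 - 2))/35 = -68*(-87 + 2*(-2)*9)/35 = -68*(-87 - 36)/35 = -68/35*(-123) = 8364/35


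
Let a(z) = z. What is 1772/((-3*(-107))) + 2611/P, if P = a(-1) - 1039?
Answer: 1004749/333840 ≈ 3.0097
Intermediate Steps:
P = -1040 (P = -1 - 1039 = -1040)
1772/((-3*(-107))) + 2611/P = 1772/((-3*(-107))) + 2611/(-1040) = 1772/321 + 2611*(-1/1040) = 1772*(1/321) - 2611/1040 = 1772/321 - 2611/1040 = 1004749/333840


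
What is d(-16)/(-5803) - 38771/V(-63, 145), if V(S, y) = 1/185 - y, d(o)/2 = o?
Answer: 5946237039/22237096 ≈ 267.40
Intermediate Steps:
d(o) = 2*o
V(S, y) = 1/185 - y
d(-16)/(-5803) - 38771/V(-63, 145) = (2*(-16))/(-5803) - 38771/(1/185 - 1*145) = -32*(-1/5803) - 38771/(1/185 - 145) = 32/5803 - 38771/(-26824/185) = 32/5803 - 38771*(-185/26824) = 32/5803 + 7172635/26824 = 5946237039/22237096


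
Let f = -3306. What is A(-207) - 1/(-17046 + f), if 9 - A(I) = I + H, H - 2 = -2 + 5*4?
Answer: 3988993/20352 ≈ 196.00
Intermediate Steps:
H = 20 (H = 2 + (-2 + 5*4) = 2 + (-2 + 20) = 2 + 18 = 20)
A(I) = -11 - I (A(I) = 9 - (I + 20) = 9 - (20 + I) = 9 + (-20 - I) = -11 - I)
A(-207) - 1/(-17046 + f) = (-11 - 1*(-207)) - 1/(-17046 - 3306) = (-11 + 207) - 1/(-20352) = 196 - 1*(-1/20352) = 196 + 1/20352 = 3988993/20352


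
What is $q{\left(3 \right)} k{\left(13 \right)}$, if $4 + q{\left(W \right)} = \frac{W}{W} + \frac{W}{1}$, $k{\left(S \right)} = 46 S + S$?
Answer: $0$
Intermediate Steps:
$k{\left(S \right)} = 47 S$
$q{\left(W \right)} = -3 + W$ ($q{\left(W \right)} = -4 + \left(\frac{W}{W} + \frac{W}{1}\right) = -4 + \left(1 + W 1\right) = -4 + \left(1 + W\right) = -3 + W$)
$q{\left(3 \right)} k{\left(13 \right)} = \left(-3 + 3\right) 47 \cdot 13 = 0 \cdot 611 = 0$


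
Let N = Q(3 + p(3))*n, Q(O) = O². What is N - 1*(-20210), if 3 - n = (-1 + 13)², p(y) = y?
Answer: 15134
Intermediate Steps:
n = -141 (n = 3 - (-1 + 13)² = 3 - 1*12² = 3 - 1*144 = 3 - 144 = -141)
N = -5076 (N = (3 + 3)²*(-141) = 6²*(-141) = 36*(-141) = -5076)
N - 1*(-20210) = -5076 - 1*(-20210) = -5076 + 20210 = 15134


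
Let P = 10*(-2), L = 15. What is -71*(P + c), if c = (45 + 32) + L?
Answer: -5112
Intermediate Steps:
P = -20
c = 92 (c = (45 + 32) + 15 = 77 + 15 = 92)
-71*(P + c) = -71*(-20 + 92) = -71*72 = -5112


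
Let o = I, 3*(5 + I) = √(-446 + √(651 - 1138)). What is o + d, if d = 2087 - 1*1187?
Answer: 895 + √(-446 + I*√487)/3 ≈ 895.17 + 7.0417*I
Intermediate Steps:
I = -5 + √(-446 + I*√487)/3 (I = -5 + √(-446 + √(651 - 1138))/3 = -5 + √(-446 + √(-487))/3 = -5 + √(-446 + I*√487)/3 ≈ -4.8259 + 7.0417*I)
o = -5 + √(-446 + I*√487)/3 ≈ -4.8259 + 7.0417*I
d = 900 (d = 2087 - 1187 = 900)
o + d = (-5 + √(-446 + I*√487)/3) + 900 = 895 + √(-446 + I*√487)/3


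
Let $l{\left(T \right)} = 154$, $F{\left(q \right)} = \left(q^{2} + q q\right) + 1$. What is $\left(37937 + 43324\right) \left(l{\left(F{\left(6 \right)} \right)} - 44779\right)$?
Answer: $-3626272125$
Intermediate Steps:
$F{\left(q \right)} = 1 + 2 q^{2}$ ($F{\left(q \right)} = \left(q^{2} + q^{2}\right) + 1 = 2 q^{2} + 1 = 1 + 2 q^{2}$)
$\left(37937 + 43324\right) \left(l{\left(F{\left(6 \right)} \right)} - 44779\right) = \left(37937 + 43324\right) \left(154 - 44779\right) = 81261 \left(-44625\right) = -3626272125$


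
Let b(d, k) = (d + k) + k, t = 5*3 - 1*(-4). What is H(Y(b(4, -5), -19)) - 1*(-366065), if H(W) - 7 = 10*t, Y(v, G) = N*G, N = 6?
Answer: 366262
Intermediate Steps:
t = 19 (t = 15 + 4 = 19)
b(d, k) = d + 2*k
Y(v, G) = 6*G
H(W) = 197 (H(W) = 7 + 10*19 = 7 + 190 = 197)
H(Y(b(4, -5), -19)) - 1*(-366065) = 197 - 1*(-366065) = 197 + 366065 = 366262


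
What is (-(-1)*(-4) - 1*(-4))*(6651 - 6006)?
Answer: 0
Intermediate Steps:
(-(-1)*(-4) - 1*(-4))*(6651 - 6006) = (-1*4 + 4)*645 = (-4 + 4)*645 = 0*645 = 0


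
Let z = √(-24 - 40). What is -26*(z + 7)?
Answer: -182 - 208*I ≈ -182.0 - 208.0*I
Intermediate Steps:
z = 8*I (z = √(-64) = 8*I ≈ 8.0*I)
-26*(z + 7) = -26*(8*I + 7) = -26*(7 + 8*I) = -182 - 208*I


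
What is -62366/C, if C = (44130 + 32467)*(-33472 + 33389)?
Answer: 62366/6357551 ≈ 0.0098097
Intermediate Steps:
C = -6357551 (C = 76597*(-83) = -6357551)
-62366/C = -62366/(-6357551) = -62366*(-1/6357551) = 62366/6357551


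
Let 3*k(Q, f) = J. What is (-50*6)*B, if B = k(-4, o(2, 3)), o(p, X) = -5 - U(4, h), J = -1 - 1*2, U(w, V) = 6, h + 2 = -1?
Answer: 300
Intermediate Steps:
h = -3 (h = -2 - 1 = -3)
J = -3 (J = -1 - 2 = -3)
o(p, X) = -11 (o(p, X) = -5 - 1*6 = -5 - 6 = -11)
k(Q, f) = -1 (k(Q, f) = (1/3)*(-3) = -1)
B = -1
(-50*6)*B = -50*6*(-1) = -10*30*(-1) = -300*(-1) = 300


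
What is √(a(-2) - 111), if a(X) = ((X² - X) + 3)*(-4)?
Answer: 7*I*√3 ≈ 12.124*I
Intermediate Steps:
a(X) = -12 - 4*X² + 4*X (a(X) = (3 + X² - X)*(-4) = -12 - 4*X² + 4*X)
√(a(-2) - 111) = √((-12 - 4*(-2)² + 4*(-2)) - 111) = √((-12 - 4*4 - 8) - 111) = √((-12 - 16 - 8) - 111) = √(-36 - 111) = √(-147) = 7*I*√3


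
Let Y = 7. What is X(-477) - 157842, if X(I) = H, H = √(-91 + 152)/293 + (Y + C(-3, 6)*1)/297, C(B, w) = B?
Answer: -46879070/297 + √61/293 ≈ -1.5784e+5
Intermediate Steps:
H = 4/297 + √61/293 (H = √(-91 + 152)/293 + (7 - 3*1)/297 = √61*(1/293) + (7 - 3)*(1/297) = √61/293 + 4*(1/297) = √61/293 + 4/297 = 4/297 + √61/293 ≈ 0.040124)
X(I) = 4/297 + √61/293
X(-477) - 157842 = (4/297 + √61/293) - 157842 = -46879070/297 + √61/293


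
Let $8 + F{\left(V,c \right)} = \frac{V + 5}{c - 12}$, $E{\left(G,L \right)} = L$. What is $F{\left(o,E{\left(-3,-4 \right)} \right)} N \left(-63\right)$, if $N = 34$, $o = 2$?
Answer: $\frac{144585}{8} \approx 18073.0$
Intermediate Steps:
$F{\left(V,c \right)} = -8 + \frac{5 + V}{-12 + c}$ ($F{\left(V,c \right)} = -8 + \frac{V + 5}{c - 12} = -8 + \frac{5 + V}{-12 + c}$)
$F{\left(o,E{\left(-3,-4 \right)} \right)} N \left(-63\right) = \frac{101 + 2 - -32}{-12 - 4} \cdot 34 \left(-63\right) = \frac{101 + 2 + 32}{-16} \cdot 34 \left(-63\right) = \left(- \frac{1}{16}\right) 135 \cdot 34 \left(-63\right) = \left(- \frac{135}{16}\right) 34 \left(-63\right) = \left(- \frac{2295}{8}\right) \left(-63\right) = \frac{144585}{8}$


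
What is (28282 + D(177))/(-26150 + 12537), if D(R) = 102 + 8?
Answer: -28392/13613 ≈ -2.0857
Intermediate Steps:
D(R) = 110
(28282 + D(177))/(-26150 + 12537) = (28282 + 110)/(-26150 + 12537) = 28392/(-13613) = 28392*(-1/13613) = -28392/13613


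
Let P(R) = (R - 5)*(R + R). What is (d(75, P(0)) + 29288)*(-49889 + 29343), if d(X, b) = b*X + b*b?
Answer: -601751248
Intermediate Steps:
P(R) = 2*R*(-5 + R) (P(R) = (-5 + R)*(2*R) = 2*R*(-5 + R))
d(X, b) = b² + X*b (d(X, b) = X*b + b² = b² + X*b)
(d(75, P(0)) + 29288)*(-49889 + 29343) = ((2*0*(-5 + 0))*(75 + 2*0*(-5 + 0)) + 29288)*(-49889 + 29343) = ((2*0*(-5))*(75 + 2*0*(-5)) + 29288)*(-20546) = (0*(75 + 0) + 29288)*(-20546) = (0*75 + 29288)*(-20546) = (0 + 29288)*(-20546) = 29288*(-20546) = -601751248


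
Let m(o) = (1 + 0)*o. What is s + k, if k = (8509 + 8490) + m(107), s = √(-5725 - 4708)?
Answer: 17106 + I*√10433 ≈ 17106.0 + 102.14*I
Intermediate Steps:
m(o) = o (m(o) = 1*o = o)
s = I*√10433 (s = √(-10433) = I*√10433 ≈ 102.14*I)
k = 17106 (k = (8509 + 8490) + 107 = 16999 + 107 = 17106)
s + k = I*√10433 + 17106 = 17106 + I*√10433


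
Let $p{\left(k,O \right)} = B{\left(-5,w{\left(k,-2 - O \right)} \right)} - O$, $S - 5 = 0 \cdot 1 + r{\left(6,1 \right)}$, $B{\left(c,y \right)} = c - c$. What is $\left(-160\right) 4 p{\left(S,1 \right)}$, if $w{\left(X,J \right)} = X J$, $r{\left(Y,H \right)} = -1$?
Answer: $640$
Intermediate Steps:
$w{\left(X,J \right)} = J X$
$B{\left(c,y \right)} = 0$
$S = 4$ ($S = 5 + \left(0 \cdot 1 - 1\right) = 5 + \left(0 - 1\right) = 5 - 1 = 4$)
$p{\left(k,O \right)} = - O$ ($p{\left(k,O \right)} = 0 - O = - O$)
$\left(-160\right) 4 p{\left(S,1 \right)} = \left(-160\right) 4 \left(\left(-1\right) 1\right) = \left(-640\right) \left(-1\right) = 640$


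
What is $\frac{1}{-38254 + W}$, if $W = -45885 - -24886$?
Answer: $- \frac{1}{59253} \approx -1.6877 \cdot 10^{-5}$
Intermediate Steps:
$W = -20999$ ($W = -45885 + 24886 = -20999$)
$\frac{1}{-38254 + W} = \frac{1}{-38254 - 20999} = \frac{1}{-59253} = - \frac{1}{59253}$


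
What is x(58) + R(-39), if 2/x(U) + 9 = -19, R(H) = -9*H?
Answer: 4913/14 ≈ 350.93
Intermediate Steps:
x(U) = -1/14 (x(U) = 2/(-9 - 19) = 2/(-28) = 2*(-1/28) = -1/14)
x(58) + R(-39) = -1/14 - 9*(-39) = -1/14 + 351 = 4913/14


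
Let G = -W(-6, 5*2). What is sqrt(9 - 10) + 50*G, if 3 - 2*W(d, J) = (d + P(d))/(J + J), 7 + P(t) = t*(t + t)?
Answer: -5/4 + I ≈ -1.25 + 1.0*I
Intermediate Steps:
P(t) = -7 + 2*t**2 (P(t) = -7 + t*(t + t) = -7 + t*(2*t) = -7 + 2*t**2)
W(d, J) = 3/2 - (-7 + d + 2*d**2)/(4*J) (W(d, J) = 3/2 - (d + (-7 + 2*d**2))/(2*(J + J)) = 3/2 - (-7 + d + 2*d**2)/(2*(2*J)) = 3/2 - (-7 + d + 2*d**2)*1/(2*J)/2 = 3/2 - (-7 + d + 2*d**2)/(4*J))
G = -1/40 (G = -(7 - 1*(-6) - 2*(-6)**2 + 6*(5*2))/(4*(5*2)) = -(7 + 6 - 2*36 + 6*10)/(4*10) = -(7 + 6 - 72 + 60)/(4*10) = -1/(4*10) = -1*1/40 = -1/40 ≈ -0.025000)
sqrt(9 - 10) + 50*G = sqrt(9 - 10) + 50*(-1/40) = sqrt(-1) - 5/4 = I - 5/4 = -5/4 + I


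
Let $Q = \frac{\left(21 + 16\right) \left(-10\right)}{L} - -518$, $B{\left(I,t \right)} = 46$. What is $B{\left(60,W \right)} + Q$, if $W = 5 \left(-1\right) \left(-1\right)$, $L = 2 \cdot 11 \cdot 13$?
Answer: $\frac{80467}{143} \approx 562.71$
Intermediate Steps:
$L = 286$ ($L = 22 \cdot 13 = 286$)
$W = 5$ ($W = \left(-5\right) \left(-1\right) = 5$)
$Q = \frac{73889}{143}$ ($Q = \frac{\left(21 + 16\right) \left(-10\right)}{286} - -518 = 37 \left(-10\right) \frac{1}{286} + 518 = \left(-370\right) \frac{1}{286} + 518 = - \frac{185}{143} + 518 = \frac{73889}{143} \approx 516.71$)
$B{\left(60,W \right)} + Q = 46 + \frac{73889}{143} = \frac{80467}{143}$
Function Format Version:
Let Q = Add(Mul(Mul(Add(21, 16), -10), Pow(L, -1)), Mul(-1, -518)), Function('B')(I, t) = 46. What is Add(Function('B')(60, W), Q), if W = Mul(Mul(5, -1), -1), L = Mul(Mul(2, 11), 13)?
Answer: Rational(80467, 143) ≈ 562.71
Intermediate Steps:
L = 286 (L = Mul(22, 13) = 286)
W = 5 (W = Mul(-5, -1) = 5)
Q = Rational(73889, 143) (Q = Add(Mul(Mul(Add(21, 16), -10), Pow(286, -1)), Mul(-1, -518)) = Add(Mul(Mul(37, -10), Rational(1, 286)), 518) = Add(Mul(-370, Rational(1, 286)), 518) = Add(Rational(-185, 143), 518) = Rational(73889, 143) ≈ 516.71)
Add(Function('B')(60, W), Q) = Add(46, Rational(73889, 143)) = Rational(80467, 143)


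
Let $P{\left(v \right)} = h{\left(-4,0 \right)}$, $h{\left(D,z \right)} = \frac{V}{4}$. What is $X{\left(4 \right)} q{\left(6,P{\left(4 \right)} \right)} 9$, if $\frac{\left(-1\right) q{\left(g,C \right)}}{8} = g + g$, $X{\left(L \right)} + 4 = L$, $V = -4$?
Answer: $0$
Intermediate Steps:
$X{\left(L \right)} = -4 + L$
$h{\left(D,z \right)} = -1$ ($h{\left(D,z \right)} = - \frac{4}{4} = \left(-4\right) \frac{1}{4} = -1$)
$P{\left(v \right)} = -1$
$q{\left(g,C \right)} = - 16 g$ ($q{\left(g,C \right)} = - 8 \left(g + g\right) = - 8 \cdot 2 g = - 16 g$)
$X{\left(4 \right)} q{\left(6,P{\left(4 \right)} \right)} 9 = \left(-4 + 4\right) \left(\left(-16\right) 6\right) 9 = 0 \left(-96\right) 9 = 0 \cdot 9 = 0$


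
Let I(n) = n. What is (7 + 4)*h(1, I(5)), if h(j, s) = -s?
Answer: -55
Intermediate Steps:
(7 + 4)*h(1, I(5)) = (7 + 4)*(-1*5) = 11*(-5) = -55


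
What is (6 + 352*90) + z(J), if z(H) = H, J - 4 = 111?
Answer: 31801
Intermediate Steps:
J = 115 (J = 4 + 111 = 115)
(6 + 352*90) + z(J) = (6 + 352*90) + 115 = (6 + 31680) + 115 = 31686 + 115 = 31801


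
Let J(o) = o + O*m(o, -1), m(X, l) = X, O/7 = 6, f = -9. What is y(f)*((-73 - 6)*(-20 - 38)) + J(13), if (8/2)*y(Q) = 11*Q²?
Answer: 2042399/2 ≈ 1.0212e+6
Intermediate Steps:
O = 42 (O = 7*6 = 42)
y(Q) = 11*Q²/4 (y(Q) = (11*Q²)/4 = 11*Q²/4)
J(o) = 43*o (J(o) = o + 42*o = 43*o)
y(f)*((-73 - 6)*(-20 - 38)) + J(13) = ((11/4)*(-9)²)*((-73 - 6)*(-20 - 38)) + 43*13 = ((11/4)*81)*(-79*(-58)) + 559 = (891/4)*4582 + 559 = 2041281/2 + 559 = 2042399/2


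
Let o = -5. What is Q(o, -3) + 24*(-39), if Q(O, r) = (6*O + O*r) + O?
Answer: -956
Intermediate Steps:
Q(O, r) = 7*O + O*r
Q(o, -3) + 24*(-39) = -5*(7 - 3) + 24*(-39) = -5*4 - 936 = -20 - 936 = -956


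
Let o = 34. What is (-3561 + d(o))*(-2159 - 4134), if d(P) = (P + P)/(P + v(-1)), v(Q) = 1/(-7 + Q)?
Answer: 6069516691/271 ≈ 2.2397e+7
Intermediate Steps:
d(P) = 2*P/(-⅛ + P) (d(P) = (P + P)/(P + 1/(-7 - 1)) = (2*P)/(P + 1/(-8)) = (2*P)/(P - ⅛) = (2*P)/(-⅛ + P) = 2*P/(-⅛ + P))
(-3561 + d(o))*(-2159 - 4134) = (-3561 + 16*34/(-1 + 8*34))*(-2159 - 4134) = (-3561 + 16*34/(-1 + 272))*(-6293) = (-3561 + 16*34/271)*(-6293) = (-3561 + 16*34*(1/271))*(-6293) = (-3561 + 544/271)*(-6293) = -964487/271*(-6293) = 6069516691/271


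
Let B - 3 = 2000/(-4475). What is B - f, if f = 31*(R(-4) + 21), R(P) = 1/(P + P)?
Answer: -923027/1432 ≈ -644.57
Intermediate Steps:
R(P) = 1/(2*P)
B = 457/179 (B = 3 + 2000/(-4475) = 3 + 2000*(-1/4475) = 3 - 80/179 = 457/179 ≈ 2.5531)
f = 5177/8 (f = 31*((½)/(-4) + 21) = 31*((½)*(-¼) + 21) = 31*(-⅛ + 21) = 31*(167/8) = 5177/8 ≈ 647.13)
B - f = 457/179 - 1*5177/8 = 457/179 - 5177/8 = -923027/1432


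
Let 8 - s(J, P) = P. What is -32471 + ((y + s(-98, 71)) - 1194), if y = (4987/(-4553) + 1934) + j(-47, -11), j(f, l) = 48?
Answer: -144544525/4553 ≈ -31747.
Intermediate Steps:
s(J, P) = 8 - P
y = 9019059/4553 (y = (4987/(-4553) + 1934) + 48 = (4987*(-1/4553) + 1934) + 48 = (-4987/4553 + 1934) + 48 = 8800515/4553 + 48 = 9019059/4553 ≈ 1980.9)
-32471 + ((y + s(-98, 71)) - 1194) = -32471 + ((9019059/4553 + (8 - 1*71)) - 1194) = -32471 + ((9019059/4553 + (8 - 71)) - 1194) = -32471 + ((9019059/4553 - 63) - 1194) = -32471 + (8732220/4553 - 1194) = -32471 + 3295938/4553 = -144544525/4553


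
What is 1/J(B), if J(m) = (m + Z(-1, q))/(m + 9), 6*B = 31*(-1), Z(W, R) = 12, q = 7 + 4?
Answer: 23/41 ≈ 0.56098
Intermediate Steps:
q = 11
B = -31/6 (B = (31*(-1))/6 = (1/6)*(-31) = -31/6 ≈ -5.1667)
J(m) = (12 + m)/(9 + m) (J(m) = (m + 12)/(m + 9) = (12 + m)/(9 + m))
1/J(B) = 1/((12 - 31/6)/(9 - 31/6)) = 1/((41/6)/(23/6)) = 1/((6/23)*(41/6)) = 1/(41/23) = 23/41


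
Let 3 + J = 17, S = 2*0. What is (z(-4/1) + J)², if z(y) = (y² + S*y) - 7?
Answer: 529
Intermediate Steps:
S = 0
J = 14 (J = -3 + 17 = 14)
z(y) = -7 + y² (z(y) = (y² + 0*y) - 7 = (y² + 0) - 7 = y² - 7 = -7 + y²)
(z(-4/1) + J)² = ((-7 + (-4/1)²) + 14)² = ((-7 + (-4*1)²) + 14)² = ((-7 + (-4)²) + 14)² = ((-7 + 16) + 14)² = (9 + 14)² = 23² = 529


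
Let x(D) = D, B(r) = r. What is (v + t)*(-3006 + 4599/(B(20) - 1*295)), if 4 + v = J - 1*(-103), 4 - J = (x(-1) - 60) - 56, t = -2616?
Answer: 1991672604/275 ≈ 7.2424e+6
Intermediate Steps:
J = 121 (J = 4 - ((-1 - 60) - 56) = 4 - (-61 - 56) = 4 - 1*(-117) = 4 + 117 = 121)
v = 220 (v = -4 + (121 - 1*(-103)) = -4 + (121 + 103) = -4 + 224 = 220)
(v + t)*(-3006 + 4599/(B(20) - 1*295)) = (220 - 2616)*(-3006 + 4599/(20 - 1*295)) = -2396*(-3006 + 4599/(20 - 295)) = -2396*(-3006 + 4599/(-275)) = -2396*(-3006 + 4599*(-1/275)) = -2396*(-3006 - 4599/275) = -2396*(-831249/275) = 1991672604/275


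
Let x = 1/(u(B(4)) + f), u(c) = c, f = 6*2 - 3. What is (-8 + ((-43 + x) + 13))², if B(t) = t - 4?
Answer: 116281/81 ≈ 1435.6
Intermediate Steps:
f = 9 (f = 12 - 3 = 9)
B(t) = -4 + t
x = ⅑ (x = 1/((-4 + 4) + 9) = 1/(0 + 9) = 1/9 = ⅑ ≈ 0.11111)
(-8 + ((-43 + x) + 13))² = (-8 + ((-43 + ⅑) + 13))² = (-8 + (-386/9 + 13))² = (-8 - 269/9)² = (-341/9)² = 116281/81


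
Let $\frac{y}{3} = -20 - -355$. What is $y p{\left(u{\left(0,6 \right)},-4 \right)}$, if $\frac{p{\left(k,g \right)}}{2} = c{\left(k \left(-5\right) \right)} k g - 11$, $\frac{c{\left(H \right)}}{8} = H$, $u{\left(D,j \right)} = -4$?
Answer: $5123490$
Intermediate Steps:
$c{\left(H \right)} = 8 H$
$p{\left(k,g \right)} = -22 - 80 g k^{2}$ ($p{\left(k,g \right)} = 2 \left(8 k \left(-5\right) k g - 11\right) = 2 \left(8 \left(- 5 k\right) k g - 11\right) = 2 \left(- 40 k k g - 11\right) = 2 \left(- 40 k^{2} g - 11\right) = 2 \left(- 40 g k^{2} - 11\right) = 2 \left(-11 - 40 g k^{2}\right) = -22 - 80 g k^{2}$)
$y = 1005$ ($y = 3 \left(-20 - -355\right) = 3 \left(-20 + 355\right) = 3 \cdot 335 = 1005$)
$y p{\left(u{\left(0,6 \right)},-4 \right)} = 1005 \left(-22 - - 320 \left(-4\right)^{2}\right) = 1005 \left(-22 - \left(-320\right) 16\right) = 1005 \left(-22 + 5120\right) = 1005 \cdot 5098 = 5123490$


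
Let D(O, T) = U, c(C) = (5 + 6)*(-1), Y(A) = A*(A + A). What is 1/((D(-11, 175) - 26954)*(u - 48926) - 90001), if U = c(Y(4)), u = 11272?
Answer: 1/1015250109 ≈ 9.8498e-10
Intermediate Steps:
Y(A) = 2*A² (Y(A) = A*(2*A) = 2*A²)
c(C) = -11 (c(C) = 11*(-1) = -11)
U = -11
D(O, T) = -11
1/((D(-11, 175) - 26954)*(u - 48926) - 90001) = 1/((-11 - 26954)*(11272 - 48926) - 90001) = 1/(-26965*(-37654) - 90001) = 1/(1015340110 - 90001) = 1/1015250109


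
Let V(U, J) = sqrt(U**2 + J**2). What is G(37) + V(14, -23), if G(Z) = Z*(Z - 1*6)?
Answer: 1147 + 5*sqrt(29) ≈ 1173.9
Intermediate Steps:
V(U, J) = sqrt(J**2 + U**2)
G(Z) = Z*(-6 + Z) (G(Z) = Z*(Z - 6) = Z*(-6 + Z))
G(37) + V(14, -23) = 37*(-6 + 37) + sqrt((-23)**2 + 14**2) = 37*31 + sqrt(529 + 196) = 1147 + sqrt(725) = 1147 + 5*sqrt(29)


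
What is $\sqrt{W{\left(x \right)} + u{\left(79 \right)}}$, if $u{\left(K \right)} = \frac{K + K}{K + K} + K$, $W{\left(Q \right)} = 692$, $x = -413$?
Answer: $2 \sqrt{193} \approx 27.785$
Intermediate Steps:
$u{\left(K \right)} = 1 + K$ ($u{\left(K \right)} = \frac{2 K}{2 K} + K = 2 K \frac{1}{2 K} + K = 1 + K$)
$\sqrt{W{\left(x \right)} + u{\left(79 \right)}} = \sqrt{692 + \left(1 + 79\right)} = \sqrt{692 + 80} = \sqrt{772} = 2 \sqrt{193}$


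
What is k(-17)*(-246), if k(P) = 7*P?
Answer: 29274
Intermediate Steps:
k(-17)*(-246) = (7*(-17))*(-246) = -119*(-246) = 29274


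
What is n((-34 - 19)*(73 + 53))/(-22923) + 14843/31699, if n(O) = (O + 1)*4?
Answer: 1186862981/726636177 ≈ 1.6334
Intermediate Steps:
n(O) = 4 + 4*O (n(O) = (1 + O)*4 = 4 + 4*O)
n((-34 - 19)*(73 + 53))/(-22923) + 14843/31699 = (4 + 4*((-34 - 19)*(73 + 53)))/(-22923) + 14843/31699 = (4 + 4*(-53*126))*(-1/22923) + 14843*(1/31699) = (4 + 4*(-6678))*(-1/22923) + 14843/31699 = (4 - 26712)*(-1/22923) + 14843/31699 = -26708*(-1/22923) + 14843/31699 = 26708/22923 + 14843/31699 = 1186862981/726636177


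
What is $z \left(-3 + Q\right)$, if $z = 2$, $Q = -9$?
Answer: $-24$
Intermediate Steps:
$z \left(-3 + Q\right) = 2 \left(-3 - 9\right) = 2 \left(-12\right) = -24$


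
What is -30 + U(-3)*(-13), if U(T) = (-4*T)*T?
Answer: 438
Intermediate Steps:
U(T) = -4*T**2
-30 + U(-3)*(-13) = -30 - 4*(-3)**2*(-13) = -30 - 4*9*(-13) = -30 - 36*(-13) = -30 + 468 = 438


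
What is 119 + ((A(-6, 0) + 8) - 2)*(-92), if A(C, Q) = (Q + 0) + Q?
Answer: -433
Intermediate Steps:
A(C, Q) = 2*Q (A(C, Q) = Q + Q = 2*Q)
119 + ((A(-6, 0) + 8) - 2)*(-92) = 119 + ((2*0 + 8) - 2)*(-92) = 119 + ((0 + 8) - 2)*(-92) = 119 + (8 - 2)*(-92) = 119 + 6*(-92) = 119 - 552 = -433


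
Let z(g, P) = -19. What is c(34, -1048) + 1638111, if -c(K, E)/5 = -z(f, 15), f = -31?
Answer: 1638016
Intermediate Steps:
c(K, E) = -95 (c(K, E) = -(-5)*(-19) = -5*19 = -95)
c(34, -1048) + 1638111 = -95 + 1638111 = 1638016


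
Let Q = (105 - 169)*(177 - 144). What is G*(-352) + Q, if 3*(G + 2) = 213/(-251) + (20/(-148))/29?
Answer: -1056729344/807969 ≈ -1307.9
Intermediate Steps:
Q = -2112 (Q = -64*33 = -2112)
G = -1845742/807969 (G = -2 + (213/(-251) + (20/(-148))/29)/3 = -2 + (213*(-1/251) + (20*(-1/148))*(1/29))/3 = -2 + (-213/251 - 5/37*1/29)/3 = -2 + (-213/251 - 5/1073)/3 = -2 + (1/3)*(-229804/269323) = -2 - 229804/807969 = -1845742/807969 ≈ -2.2844)
G*(-352) + Q = -1845742/807969*(-352) - 2112 = 649701184/807969 - 2112 = -1056729344/807969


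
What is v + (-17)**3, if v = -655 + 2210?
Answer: -3358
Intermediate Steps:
v = 1555
v + (-17)**3 = 1555 + (-17)**3 = 1555 - 4913 = -3358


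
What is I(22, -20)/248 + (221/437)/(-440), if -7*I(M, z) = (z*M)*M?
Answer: 232610843/41724760 ≈ 5.5749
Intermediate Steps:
I(M, z) = -z*M²/7 (I(M, z) = -z*M*M/7 = -M*z*M/7 = -z*M²/7)
I(22, -20)/248 + (221/437)/(-440) = -⅐*(-20)*22²/248 + (221/437)/(-440) = -⅐*(-20)*484*(1/248) + (221*(1/437))*(-1/440) = (9680/7)*(1/248) + (221/437)*(-1/440) = 1210/217 - 221/192280 = 232610843/41724760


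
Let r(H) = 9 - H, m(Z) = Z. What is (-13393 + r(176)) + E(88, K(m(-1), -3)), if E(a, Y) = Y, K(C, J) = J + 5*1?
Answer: -13558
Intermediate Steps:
K(C, J) = 5 + J (K(C, J) = J + 5 = 5 + J)
(-13393 + r(176)) + E(88, K(m(-1), -3)) = (-13393 + (9 - 1*176)) + (5 - 3) = (-13393 + (9 - 176)) + 2 = (-13393 - 167) + 2 = -13560 + 2 = -13558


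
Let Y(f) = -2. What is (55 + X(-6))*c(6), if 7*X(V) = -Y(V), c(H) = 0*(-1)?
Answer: 0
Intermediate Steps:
c(H) = 0
X(V) = 2/7 (X(V) = (-1*(-2))/7 = (1/7)*2 = 2/7)
(55 + X(-6))*c(6) = (55 + 2/7)*0 = (387/7)*0 = 0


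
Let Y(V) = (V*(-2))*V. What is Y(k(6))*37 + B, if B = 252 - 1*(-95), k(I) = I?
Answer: -2317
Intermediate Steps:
B = 347 (B = 252 + 95 = 347)
Y(V) = -2*V² (Y(V) = (-2*V)*V = -2*V²)
Y(k(6))*37 + B = -2*6²*37 + 347 = -2*36*37 + 347 = -72*37 + 347 = -2664 + 347 = -2317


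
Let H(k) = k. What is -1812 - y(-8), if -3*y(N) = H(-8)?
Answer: -5444/3 ≈ -1814.7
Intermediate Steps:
y(N) = 8/3 (y(N) = -⅓*(-8) = 8/3)
-1812 - y(-8) = -1812 - 1*8/3 = -1812 - 8/3 = -5444/3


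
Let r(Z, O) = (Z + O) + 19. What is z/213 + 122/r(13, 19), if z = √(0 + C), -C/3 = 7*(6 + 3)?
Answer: 122/51 + I*√21/71 ≈ 2.3922 + 0.064543*I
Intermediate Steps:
C = -189 (C = -21*(6 + 3) = -21*9 = -3*63 = -189)
r(Z, O) = 19 + O + Z (r(Z, O) = (O + Z) + 19 = 19 + O + Z)
z = 3*I*√21 (z = √(0 - 189) = √(-189) = 3*I*√21 ≈ 13.748*I)
z/213 + 122/r(13, 19) = (3*I*√21)/213 + 122/(19 + 19 + 13) = (3*I*√21)*(1/213) + 122/51 = I*√21/71 + 122*(1/51) = I*√21/71 + 122/51 = 122/51 + I*√21/71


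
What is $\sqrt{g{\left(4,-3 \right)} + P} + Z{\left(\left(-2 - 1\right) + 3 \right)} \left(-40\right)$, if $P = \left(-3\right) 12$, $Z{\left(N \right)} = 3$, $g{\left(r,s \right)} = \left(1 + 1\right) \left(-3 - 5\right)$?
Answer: $-120 + 2 i \sqrt{13} \approx -120.0 + 7.2111 i$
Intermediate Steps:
$g{\left(r,s \right)} = -16$ ($g{\left(r,s \right)} = 2 \left(-8\right) = -16$)
$P = -36$
$\sqrt{g{\left(4,-3 \right)} + P} + Z{\left(\left(-2 - 1\right) + 3 \right)} \left(-40\right) = \sqrt{-16 - 36} + 3 \left(-40\right) = \sqrt{-52} - 120 = 2 i \sqrt{13} - 120 = -120 + 2 i \sqrt{13}$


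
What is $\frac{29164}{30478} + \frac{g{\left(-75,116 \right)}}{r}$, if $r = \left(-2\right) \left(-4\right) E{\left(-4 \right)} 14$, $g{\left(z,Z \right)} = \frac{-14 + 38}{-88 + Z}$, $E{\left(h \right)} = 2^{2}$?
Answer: $\frac{467557}{487648} \approx 0.9588$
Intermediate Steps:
$E{\left(h \right)} = 4$
$g{\left(z,Z \right)} = \frac{24}{-88 + Z}$
$r = 448$ ($r = \left(-2\right) \left(-4\right) 4 \cdot 14 = 8 \cdot 4 \cdot 14 = 32 \cdot 14 = 448$)
$\frac{29164}{30478} + \frac{g{\left(-75,116 \right)}}{r} = \frac{29164}{30478} + \frac{24 \frac{1}{-88 + 116}}{448} = 29164 \cdot \frac{1}{30478} + \frac{24}{28} \cdot \frac{1}{448} = \frac{14582}{15239} + 24 \cdot \frac{1}{28} \cdot \frac{1}{448} = \frac{14582}{15239} + \frac{6}{7} \cdot \frac{1}{448} = \frac{14582}{15239} + \frac{3}{1568} = \frac{467557}{487648}$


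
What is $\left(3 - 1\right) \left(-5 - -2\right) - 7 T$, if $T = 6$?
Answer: $-48$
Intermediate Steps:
$\left(3 - 1\right) \left(-5 - -2\right) - 7 T = \left(3 - 1\right) \left(-5 - -2\right) - 42 = 2 \left(-5 + 2\right) - 42 = 2 \left(-3\right) - 42 = -6 - 42 = -48$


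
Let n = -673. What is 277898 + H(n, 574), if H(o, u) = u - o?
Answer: 279145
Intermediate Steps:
277898 + H(n, 574) = 277898 + (574 - 1*(-673)) = 277898 + (574 + 673) = 277898 + 1247 = 279145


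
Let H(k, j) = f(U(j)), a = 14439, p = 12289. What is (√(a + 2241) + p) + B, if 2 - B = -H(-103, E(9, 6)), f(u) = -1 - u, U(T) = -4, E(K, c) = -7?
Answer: 12294 + 2*√4170 ≈ 12423.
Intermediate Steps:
H(k, j) = 3 (H(k, j) = -1 - 1*(-4) = -1 + 4 = 3)
B = 5 (B = 2 - (-1)*3 = 2 - 1*(-3) = 2 + 3 = 5)
(√(a + 2241) + p) + B = (√(14439 + 2241) + 12289) + 5 = (√16680 + 12289) + 5 = (2*√4170 + 12289) + 5 = (12289 + 2*√4170) + 5 = 12294 + 2*√4170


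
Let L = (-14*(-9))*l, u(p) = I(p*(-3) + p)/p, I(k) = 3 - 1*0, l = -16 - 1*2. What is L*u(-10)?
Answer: 3402/5 ≈ 680.40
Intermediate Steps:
l = -18 (l = -16 - 2 = -18)
I(k) = 3 (I(k) = 3 + 0 = 3)
u(p) = 3/p
L = -2268 (L = -14*(-9)*(-18) = 126*(-18) = -2268)
L*u(-10) = -6804/(-10) = -6804*(-1)/10 = -2268*(-3/10) = 3402/5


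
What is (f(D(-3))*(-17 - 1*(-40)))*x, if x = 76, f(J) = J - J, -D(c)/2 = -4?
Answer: 0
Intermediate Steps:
D(c) = 8 (D(c) = -2*(-4) = 8)
f(J) = 0
(f(D(-3))*(-17 - 1*(-40)))*x = (0*(-17 - 1*(-40)))*76 = (0*(-17 + 40))*76 = (0*23)*76 = 0*76 = 0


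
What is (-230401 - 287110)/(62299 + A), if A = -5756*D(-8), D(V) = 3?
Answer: -517511/45031 ≈ -11.492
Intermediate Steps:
A = -17268 (A = -5756*3 = -17268)
(-230401 - 287110)/(62299 + A) = (-230401 - 287110)/(62299 - 17268) = -517511/45031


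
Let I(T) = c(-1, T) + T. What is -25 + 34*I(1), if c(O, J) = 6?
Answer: 213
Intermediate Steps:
I(T) = 6 + T
-25 + 34*I(1) = -25 + 34*(6 + 1) = -25 + 34*7 = -25 + 238 = 213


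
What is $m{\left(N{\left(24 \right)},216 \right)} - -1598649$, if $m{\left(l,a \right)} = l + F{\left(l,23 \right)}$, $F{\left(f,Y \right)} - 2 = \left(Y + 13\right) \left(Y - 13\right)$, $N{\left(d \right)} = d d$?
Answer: $1599587$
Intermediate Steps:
$N{\left(d \right)} = d^{2}$
$F{\left(f,Y \right)} = 2 + \left(-13 + Y\right) \left(13 + Y\right)$ ($F{\left(f,Y \right)} = 2 + \left(Y + 13\right) \left(Y - 13\right) = 2 + \left(13 + Y\right) \left(-13 + Y\right) = 2 + \left(-13 + Y\right) \left(13 + Y\right)$)
$m{\left(l,a \right)} = 362 + l$ ($m{\left(l,a \right)} = l - \left(167 - 23^{2}\right) = l + \left(-167 + 529\right) = l + 362 = 362 + l$)
$m{\left(N{\left(24 \right)},216 \right)} - -1598649 = \left(362 + 24^{2}\right) - -1598649 = \left(362 + 576\right) + 1598649 = 938 + 1598649 = 1599587$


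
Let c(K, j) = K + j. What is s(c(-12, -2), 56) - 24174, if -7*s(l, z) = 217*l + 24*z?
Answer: -23932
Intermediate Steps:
s(l, z) = -31*l - 24*z/7 (s(l, z) = -(217*l + 24*z)/7 = -(24*z + 217*l)/7 = -31*l - 24*z/7)
s(c(-12, -2), 56) - 24174 = (-31*(-12 - 2) - 24/7*56) - 24174 = (-31*(-14) - 192) - 24174 = (434 - 192) - 24174 = 242 - 24174 = -23932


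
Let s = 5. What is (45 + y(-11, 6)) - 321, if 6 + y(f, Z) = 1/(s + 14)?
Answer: -5357/19 ≈ -281.95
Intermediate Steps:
y(f, Z) = -113/19 (y(f, Z) = -6 + 1/(5 + 14) = -6 + 1/19 = -113/19)
(45 + y(-11, 6)) - 321 = (45 - 113/19) - 321 = 742/19 - 321 = -5357/19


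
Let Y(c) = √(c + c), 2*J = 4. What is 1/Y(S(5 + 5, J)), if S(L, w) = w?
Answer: ½ ≈ 0.50000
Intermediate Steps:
J = 2 (J = (½)*4 = 2)
Y(c) = √2*√c (Y(c) = √(2*c) = √2*√c)
1/Y(S(5 + 5, J)) = 1/(√2*√2) = 1/2 = ½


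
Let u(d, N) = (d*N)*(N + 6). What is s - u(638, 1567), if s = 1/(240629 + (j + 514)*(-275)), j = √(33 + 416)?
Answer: -15446654464724311649/9822364216 + 275*√449/9822364216 ≈ -1.5726e+9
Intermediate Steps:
j = √449 ≈ 21.190
u(d, N) = N*d*(6 + N) (u(d, N) = (N*d)*(6 + N) = N*d*(6 + N))
s = 1/(99279 - 275*√449) (s = 1/(240629 + (√449 + 514)*(-275)) = 1/(240629 + (514 + √449)*(-275)) = 1/(240629 + (-141350 - 275*√449)) = 1/(99279 - 275*√449) ≈ 1.0701e-5)
s - u(638, 1567) = (99279/9822364216 + 275*√449/9822364216) - 1567*638*(6 + 1567) = (99279/9822364216 + 275*√449/9822364216) - 1567*638*1573 = (99279/9822364216 + 275*√449/9822364216) - 1*1572600458 = (99279/9822364216 + 275*√449/9822364216) - 1572600458 = -15446654464724311649/9822364216 + 275*√449/9822364216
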